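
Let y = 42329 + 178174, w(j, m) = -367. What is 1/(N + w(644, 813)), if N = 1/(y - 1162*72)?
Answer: -136839/50219912 ≈ -0.0027248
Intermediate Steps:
y = 220503
N = 1/136839 (N = 1/(220503 - 1162*72) = 1/(220503 - 83664) = 1/136839 ≈ 7.3079e-6)
1/(N + w(644, 813)) = 1/(1/136839 - 367) = 1/(-50219912/136839) = -136839/50219912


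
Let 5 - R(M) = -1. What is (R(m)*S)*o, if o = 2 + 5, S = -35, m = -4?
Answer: -1470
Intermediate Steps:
R(M) = 6 (R(M) = 5 - 1*(-1) = 5 + 1 = 6)
o = 7
(R(m)*S)*o = (6*(-35))*7 = -210*7 = -1470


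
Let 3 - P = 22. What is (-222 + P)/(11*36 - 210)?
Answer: -241/186 ≈ -1.2957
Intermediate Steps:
P = -19 (P = 3 - 1*22 = 3 - 22 = -19)
(-222 + P)/(11*36 - 210) = (-222 - 19)/(11*36 - 210) = -241/(396 - 210) = -241/186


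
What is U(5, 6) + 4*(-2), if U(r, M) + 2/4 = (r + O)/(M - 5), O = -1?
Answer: -9/2 ≈ -4.5000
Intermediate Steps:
U(r, M) = -1/2 + (-1 + r)/(-5 + M) (U(r, M) = -1/2 + (r - 1)/(M - 5) = -1/2 + (-1 + r)/(-5 + M))
U(5, 6) + 4*(-2) = (3 - 1*6 + 2*5)/(2*(-5 + 6)) + 4*(-2) = (1/2)*(3 - 6 + 10)/1 - 8 = (1/2)*1*7 - 8 = 7/2 - 8 = -9/2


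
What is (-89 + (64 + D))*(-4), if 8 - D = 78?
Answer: 380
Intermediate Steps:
D = -70 (D = 8 - 1*78 = 8 - 78 = -70)
(-89 + (64 + D))*(-4) = (-89 + (64 - 70))*(-4) = (-89 - 6)*(-4) = -95*(-4) = 380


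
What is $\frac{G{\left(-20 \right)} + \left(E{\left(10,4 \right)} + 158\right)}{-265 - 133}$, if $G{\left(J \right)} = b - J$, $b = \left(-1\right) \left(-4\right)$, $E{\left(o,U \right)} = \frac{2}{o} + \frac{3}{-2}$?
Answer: $- \frac{1807}{3980} \approx -0.45402$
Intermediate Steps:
$E{\left(o,U \right)} = - \frac{3}{2} + \frac{2}{o}$ ($E{\left(o,U \right)} = \frac{2}{o} + 3 \left(- \frac{1}{2}\right) = \frac{2}{o} - \frac{3}{2} = - \frac{3}{2} + \frac{2}{o}$)
$b = 4$
$G{\left(J \right)} = 4 - J$
$\frac{G{\left(-20 \right)} + \left(E{\left(10,4 \right)} + 158\right)}{-265 - 133} = \frac{\left(4 - -20\right) + \left(\left(- \frac{3}{2} + \frac{2}{10}\right) + 158\right)}{-265 - 133} = \frac{\left(4 + 20\right) + \left(\left(- \frac{3}{2} + 2 \cdot \frac{1}{10}\right) + 158\right)}{-398} = \left(24 + \left(\left(- \frac{3}{2} + \frac{1}{5}\right) + 158\right)\right) \left(- \frac{1}{398}\right) = \left(24 + \left(- \frac{13}{10} + 158\right)\right) \left(- \frac{1}{398}\right) = \left(24 + \frac{1567}{10}\right) \left(- \frac{1}{398}\right) = \frac{1807}{10} \left(- \frac{1}{398}\right) = - \frac{1807}{3980}$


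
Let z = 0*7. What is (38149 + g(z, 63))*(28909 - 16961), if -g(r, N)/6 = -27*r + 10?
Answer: 455087372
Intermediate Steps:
z = 0
g(r, N) = -60 + 162*r (g(r, N) = -6*(-27*r + 10) = -6*(10 - 27*r) = -60 + 162*r)
(38149 + g(z, 63))*(28909 - 16961) = (38149 + (-60 + 162*0))*(28909 - 16961) = (38149 + (-60 + 0))*11948 = (38149 - 60)*11948 = 38089*11948 = 455087372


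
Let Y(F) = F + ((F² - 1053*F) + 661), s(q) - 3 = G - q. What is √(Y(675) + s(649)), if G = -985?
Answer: I*√255445 ≈ 505.42*I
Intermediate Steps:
s(q) = -982 - q (s(q) = 3 + (-985 - q) = -982 - q)
Y(F) = 661 + F² - 1052*F (Y(F) = F + (661 + F² - 1053*F) = 661 + F² - 1052*F)
√(Y(675) + s(649)) = √((661 + 675² - 1052*675) + (-982 - 1*649)) = √((661 + 455625 - 710100) + (-982 - 649)) = √(-253814 - 1631) = √(-255445) = I*√255445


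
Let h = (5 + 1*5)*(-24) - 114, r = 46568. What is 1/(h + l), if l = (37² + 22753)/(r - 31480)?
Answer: -7544/2658515 ≈ -0.0028377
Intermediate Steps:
l = 12061/7544 (l = (37² + 22753)/(46568 - 31480) = (1369 + 22753)/15088 = 24122*(1/15088) = 12061/7544 ≈ 1.5988)
h = -354 (h = (5 + 5)*(-24) - 114 = 10*(-24) - 114 = -240 - 114 = -354)
1/(h + l) = 1/(-354 + 12061/7544) = 1/(-2658515/7544) = -7544/2658515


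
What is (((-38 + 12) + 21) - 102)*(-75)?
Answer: 8025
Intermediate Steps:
(((-38 + 12) + 21) - 102)*(-75) = ((-26 + 21) - 102)*(-75) = (-5 - 102)*(-75) = -107*(-75) = 8025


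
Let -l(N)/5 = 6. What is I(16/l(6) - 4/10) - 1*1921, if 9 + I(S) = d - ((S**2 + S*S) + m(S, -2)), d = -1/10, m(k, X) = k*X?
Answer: -870169/450 ≈ -1933.7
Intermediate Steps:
m(k, X) = X*k
d = -1/10 (d = -1*1/10 = -1/10 ≈ -0.10000)
l(N) = -30 (l(N) = -5*6 = -30)
I(S) = -91/10 - 2*S**2 + 2*S (I(S) = -9 + (-1/10 - ((S**2 + S*S) - 2*S)) = -9 + (-1/10 - ((S**2 + S**2) - 2*S)) = -9 + (-1/10 - (2*S**2 - 2*S)) = -9 + (-1/10 - (-2*S + 2*S**2)) = -9 + (-1/10 + (-2*S**2 + 2*S)) = -9 + (-1/10 - 2*S**2 + 2*S) = -91/10 - 2*S**2 + 2*S)
I(16/l(6) - 4/10) - 1*1921 = (-91/10 - 2*(16/(-30) - 4/10)**2 + 2*(16/(-30) - 4/10)) - 1*1921 = (-91/10 - 2*(16*(-1/30) - 4*1/10)**2 + 2*(16*(-1/30) - 4*1/10)) - 1921 = (-91/10 - 2*(-8/15 - 2/5)**2 + 2*(-8/15 - 2/5)) - 1921 = (-91/10 - 2*(-14/15)**2 + 2*(-14/15)) - 1921 = (-91/10 - 2*196/225 - 28/15) - 1921 = (-91/10 - 392/225 - 28/15) - 1921 = -5719/450 - 1921 = -870169/450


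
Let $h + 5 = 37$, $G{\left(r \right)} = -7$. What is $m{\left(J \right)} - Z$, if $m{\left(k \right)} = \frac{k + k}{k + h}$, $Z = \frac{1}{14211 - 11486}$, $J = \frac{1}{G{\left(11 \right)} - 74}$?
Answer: $- \frac{8041}{7060475} \approx -0.0011389$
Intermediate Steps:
$J = - \frac{1}{81}$ ($J = \frac{1}{-7 - 74} = \frac{1}{-81} = - \frac{1}{81} \approx -0.012346$)
$h = 32$ ($h = -5 + 37 = 32$)
$Z = \frac{1}{2725}$ ($Z = \frac{1}{14211 - 11486} = \frac{1}{2725} \approx 0.00036697$)
$m{\left(k \right)} = \frac{2 k}{32 + k}$ ($m{\left(k \right)} = \frac{k + k}{k + 32} = \frac{2 k}{32 + k}$)
$m{\left(J \right)} - Z = 2 \left(- \frac{1}{81}\right) \frac{1}{32 - \frac{1}{81}} - \frac{1}{2725} = 2 \left(- \frac{1}{81}\right) \frac{1}{\frac{2591}{81}} - \frac{1}{2725} = 2 \left(- \frac{1}{81}\right) \frac{81}{2591} - \frac{1}{2725} = - \frac{2}{2591} - \frac{1}{2725} = - \frac{8041}{7060475}$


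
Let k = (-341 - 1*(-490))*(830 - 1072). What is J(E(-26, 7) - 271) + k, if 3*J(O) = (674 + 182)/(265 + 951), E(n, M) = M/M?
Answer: -16442341/456 ≈ -36058.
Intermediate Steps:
E(n, M) = 1
J(O) = 107/456 (J(O) = ((674 + 182)/(265 + 951))/3 = (856/1216)/3 = (856*(1/1216))/3 = (1/3)*(107/152) = 107/456)
k = -36058 (k = (-341 + 490)*(-242) = 149*(-242) = -36058)
J(E(-26, 7) - 271) + k = 107/456 - 36058 = -16442341/456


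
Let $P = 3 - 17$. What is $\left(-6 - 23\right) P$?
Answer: $406$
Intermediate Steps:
$P = -14$
$\left(-6 - 23\right) P = \left(-6 - 23\right) \left(-14\right) = \left(-29\right) \left(-14\right) = 406$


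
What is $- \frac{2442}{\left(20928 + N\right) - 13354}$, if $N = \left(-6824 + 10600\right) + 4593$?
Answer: $- \frac{2442}{15943} \approx -0.15317$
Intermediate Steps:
$N = 8369$ ($N = 3776 + 4593 = 8369$)
$- \frac{2442}{\left(20928 + N\right) - 13354} = - \frac{2442}{\left(20928 + 8369\right) - 13354} = - \frac{2442}{29297 - 13354} = - \frac{2442}{15943}$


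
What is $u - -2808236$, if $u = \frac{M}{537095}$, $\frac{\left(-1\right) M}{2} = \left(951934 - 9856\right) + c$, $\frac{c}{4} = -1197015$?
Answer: $\frac{1508297206384}{537095} \approx 2.8083 \cdot 10^{6}$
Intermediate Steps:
$c = -4788060$ ($c = 4 \left(-1197015\right) = -4788060$)
$M = 7691964$ ($M = - 2 \left(\left(951934 - 9856\right) - 4788060\right) = - 2 \left(942078 - 4788060\right) = \left(-2\right) \left(-3845982\right) = 7691964$)
$u = \frac{7691964}{537095} \approx 14.321$
$u - -2808236 = \frac{7691964}{537095} - -2808236 = \frac{7691964}{537095} + 2808236 = \frac{1508297206384}{537095}$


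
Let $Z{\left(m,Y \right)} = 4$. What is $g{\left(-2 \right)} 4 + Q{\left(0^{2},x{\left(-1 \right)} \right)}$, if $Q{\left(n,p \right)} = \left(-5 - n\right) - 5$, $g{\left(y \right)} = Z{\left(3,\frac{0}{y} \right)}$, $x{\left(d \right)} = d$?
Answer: $6$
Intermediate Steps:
$g{\left(y \right)} = 4$
$Q{\left(n,p \right)} = -10 - n$ ($Q{\left(n,p \right)} = \left(-5 - n\right) - 5 = -10 - n$)
$g{\left(-2 \right)} 4 + Q{\left(0^{2},x{\left(-1 \right)} \right)} = 4 \cdot 4 - 10 = 16 - 10 = 6$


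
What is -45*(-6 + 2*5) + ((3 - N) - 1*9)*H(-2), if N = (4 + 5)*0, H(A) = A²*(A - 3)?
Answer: -60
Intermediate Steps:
H(A) = A²*(-3 + A)
N = 0 (N = 9*0 = 0)
-45*(-6 + 2*5) + ((3 - N) - 1*9)*H(-2) = -45*(-6 + 2*5) + ((3 - 1*0) - 1*9)*((-2)²*(-3 - 2)) = -45*(-6 + 10) + ((3 + 0) - 9)*(4*(-5)) = -45*4 + (3 - 9)*(-20) = -180 - 6*(-20) = -180 + 120 = -60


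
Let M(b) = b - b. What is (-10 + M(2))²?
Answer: 100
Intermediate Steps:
M(b) = 0
(-10 + M(2))² = (-10 + 0)² = (-10)² = 100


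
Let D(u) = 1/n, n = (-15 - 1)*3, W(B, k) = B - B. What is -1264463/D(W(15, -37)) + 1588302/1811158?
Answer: 54963415469847/905579 ≈ 6.0694e+7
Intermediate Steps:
W(B, k) = 0
n = -48 (n = -16*3 = -48)
D(u) = -1/48 (D(u) = 1/(-48) = -1/48)
-1264463/D(W(15, -37)) + 1588302/1811158 = -1264463/(-1/48) + 1588302/1811158 = -1264463*(-48) + 1588302*(1/1811158) = 60694224 + 794151/905579 = 54963415469847/905579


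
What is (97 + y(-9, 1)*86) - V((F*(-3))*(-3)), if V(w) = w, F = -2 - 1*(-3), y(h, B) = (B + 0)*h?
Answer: -686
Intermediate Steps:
y(h, B) = B*h
F = 1 (F = -2 + 3 = 1)
(97 + y(-9, 1)*86) - V((F*(-3))*(-3)) = (97 + (1*(-9))*86) - 1*(-3)*(-3) = (97 - 9*86) - (-3)*(-3) = (97 - 774) - 1*9 = -677 - 9 = -686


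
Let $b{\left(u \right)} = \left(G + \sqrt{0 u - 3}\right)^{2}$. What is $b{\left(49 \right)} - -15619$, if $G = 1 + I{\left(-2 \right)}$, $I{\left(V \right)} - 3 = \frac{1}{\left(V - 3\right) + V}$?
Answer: $\frac{765913}{49} + \frac{54 i \sqrt{3}}{7} \approx 15631.0 + 13.362 i$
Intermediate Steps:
$I{\left(V \right)} = 3 + \frac{1}{-3 + 2 V}$ ($I{\left(V \right)} = 3 + \frac{1}{\left(V - 3\right) + V} = 3 + \frac{1}{\left(-3 + V\right) + V} = 3 + \frac{1}{-3 + 2 V}$)
$G = \frac{27}{7}$ ($G = 1 + \frac{2 \left(-4 + 3 \left(-2\right)\right)}{-3 + 2 \left(-2\right)} = 1 + \frac{2 \left(-4 - 6\right)}{-3 - 4} = 1 + 2 \frac{1}{-7} \left(-10\right) = 1 + 2 \left(- \frac{1}{7}\right) \left(-10\right) = 1 + \frac{20}{7} = \frac{27}{7} \approx 3.8571$)
$b{\left(u \right)} = \left(\frac{27}{7} + i \sqrt{3}\right)^{2}$ ($b{\left(u \right)} = \left(\frac{27}{7} + \sqrt{0 u - 3}\right)^{2} = \left(\frac{27}{7} + \sqrt{0 - 3}\right)^{2} = \left(\frac{27}{7} + \sqrt{-3}\right)^{2} = \left(\frac{27}{7} + i \sqrt{3}\right)^{2}$)
$b{\left(49 \right)} - -15619 = \left(\frac{582}{49} + \frac{54 i \sqrt{3}}{7}\right) - -15619 = \left(\frac{582}{49} + \frac{54 i \sqrt{3}}{7}\right) + 15619 = \frac{765913}{49} + \frac{54 i \sqrt{3}}{7}$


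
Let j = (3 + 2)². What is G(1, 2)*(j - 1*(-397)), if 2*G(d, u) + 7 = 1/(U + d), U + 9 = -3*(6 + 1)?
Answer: -43044/29 ≈ -1484.3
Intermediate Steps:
U = -30 (U = -9 - 3*(6 + 1) = -9 - 3*7 = -9 - 21 = -30)
j = 25 (j = 5² = 25)
G(d, u) = -7/2 + 1/(2*(-30 + d))
G(1, 2)*(j - 1*(-397)) = ((211 - 7*1)/(2*(-30 + 1)))*(25 - 1*(-397)) = ((½)*(211 - 7)/(-29))*(25 + 397) = ((½)*(-1/29)*204)*422 = -102/29*422 = -43044/29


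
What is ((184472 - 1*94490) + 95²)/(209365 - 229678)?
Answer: -99007/20313 ≈ -4.8741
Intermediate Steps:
((184472 - 1*94490) + 95²)/(209365 - 229678) = ((184472 - 94490) + 9025)/(-20313) = (89982 + 9025)*(-1/20313) = 99007*(-1/20313) = -99007/20313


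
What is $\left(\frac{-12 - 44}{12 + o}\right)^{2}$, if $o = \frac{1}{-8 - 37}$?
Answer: $\frac{129600}{5929} \approx 21.859$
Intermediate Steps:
$o = - \frac{1}{45}$ ($o = \frac{1}{-45} = - \frac{1}{45} \approx -0.022222$)
$\left(\frac{-12 - 44}{12 + o}\right)^{2} = \left(\frac{-12 - 44}{12 - \frac{1}{45}}\right)^{2} = \left(- \frac{56}{\frac{539}{45}}\right)^{2} = \left(\left(-56\right) \frac{45}{539}\right)^{2} = \left(- \frac{360}{77}\right)^{2} = \frac{129600}{5929}$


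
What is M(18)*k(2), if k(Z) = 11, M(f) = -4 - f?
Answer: -242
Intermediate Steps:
M(18)*k(2) = (-4 - 1*18)*11 = (-4 - 18)*11 = -22*11 = -242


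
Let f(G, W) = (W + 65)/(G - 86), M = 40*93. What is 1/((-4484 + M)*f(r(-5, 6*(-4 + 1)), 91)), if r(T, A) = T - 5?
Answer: 2/2483 ≈ 0.00080548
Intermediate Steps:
r(T, A) = -5 + T
M = 3720
f(G, W) = (65 + W)/(-86 + G)
1/((-4484 + M)*f(r(-5, 6*(-4 + 1)), 91)) = 1/((-4484 + 3720)*(((65 + 91)/(-86 + (-5 - 5))))) = 1/((-764)*((156/(-86 - 10)))) = -1/(764*(156/(-96))) = -1/(764*((-1/96*156))) = -1/(764*(-13/8)) = -1/764*(-8/13) = 2/2483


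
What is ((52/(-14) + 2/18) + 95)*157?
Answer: 904006/63 ≈ 14349.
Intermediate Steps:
((52/(-14) + 2/18) + 95)*157 = ((52*(-1/14) + 2*(1/18)) + 95)*157 = ((-26/7 + 1/9) + 95)*157 = (-227/63 + 95)*157 = (5758/63)*157 = 904006/63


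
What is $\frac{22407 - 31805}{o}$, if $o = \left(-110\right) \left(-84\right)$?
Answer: $- \frac{4699}{4620} \approx -1.0171$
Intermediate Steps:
$o = 9240$
$\frac{22407 - 31805}{o} = \frac{22407 - 31805}{9240} = \left(22407 - 31805\right) \frac{1}{9240} = \left(-9398\right) \frac{1}{9240} = - \frac{4699}{4620}$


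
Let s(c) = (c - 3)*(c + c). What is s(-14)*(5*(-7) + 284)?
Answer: 118524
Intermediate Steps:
s(c) = 2*c*(-3 + c) (s(c) = (-3 + c)*(2*c) = 2*c*(-3 + c))
s(-14)*(5*(-7) + 284) = (2*(-14)*(-3 - 14))*(5*(-7) + 284) = (2*(-14)*(-17))*(-35 + 284) = 476*249 = 118524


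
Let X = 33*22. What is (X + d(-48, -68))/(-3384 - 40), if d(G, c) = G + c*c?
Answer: -2651/1712 ≈ -1.5485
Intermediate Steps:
d(G, c) = G + c²
X = 726
(X + d(-48, -68))/(-3384 - 40) = (726 + (-48 + (-68)²))/(-3384 - 40) = (726 + (-48 + 4624))/(-3424) = (726 + 4576)*(-1/3424) = 5302*(-1/3424) = -2651/1712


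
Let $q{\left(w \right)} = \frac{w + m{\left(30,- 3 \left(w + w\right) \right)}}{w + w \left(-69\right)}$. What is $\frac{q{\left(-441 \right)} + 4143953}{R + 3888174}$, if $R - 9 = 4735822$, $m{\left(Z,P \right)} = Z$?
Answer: $\frac{41422954051}{86205553980} \approx 0.48051$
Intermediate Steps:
$q{\left(w \right)} = - \frac{30 + w}{68 w}$ ($q{\left(w \right)} = \frac{w + 30}{w + w \left(-69\right)} = \frac{30 + w}{w - 69 w} = \frac{30 + w}{\left(-68\right) w} = \left(30 + w\right) \left(- \frac{1}{68 w}\right) = - \frac{30 + w}{68 w}$)
$R = 4735831$ ($R = 9 + 4735822 = 4735831$)
$\frac{q{\left(-441 \right)} + 4143953}{R + 3888174} = \frac{\frac{-30 - -441}{68 \left(-441\right)} + 4143953}{4735831 + 3888174} = \frac{\frac{1}{68} \left(- \frac{1}{441}\right) \left(-30 + 441\right) + 4143953}{8624005} = \left(\frac{1}{68} \left(- \frac{1}{441}\right) 411 + 4143953\right) \frac{1}{8624005} = \left(- \frac{137}{9996} + 4143953\right) \frac{1}{8624005} = \frac{41422954051}{9996} \cdot \frac{1}{8624005} = \frac{41422954051}{86205553980}$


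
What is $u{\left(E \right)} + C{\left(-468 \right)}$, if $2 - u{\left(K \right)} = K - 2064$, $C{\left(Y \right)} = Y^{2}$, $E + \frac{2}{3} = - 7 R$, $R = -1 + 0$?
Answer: $\frac{663251}{3} \approx 2.2108 \cdot 10^{5}$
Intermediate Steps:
$R = -1$
$E = \frac{19}{3}$ ($E = - \frac{2}{3} - -7 = - \frac{2}{3} + 7 = \frac{19}{3} \approx 6.3333$)
$u{\left(K \right)} = 2066 - K$ ($u{\left(K \right)} = 2 - \left(K - 2064\right) = 2 - \left(-2064 + K\right) = 2066 - K$)
$u{\left(E \right)} + C{\left(-468 \right)} = \left(2066 - \frac{19}{3}\right) + \left(-468\right)^{2} = \left(2066 - \frac{19}{3}\right) + 219024 = \frac{6179}{3} + 219024 = \frac{663251}{3}$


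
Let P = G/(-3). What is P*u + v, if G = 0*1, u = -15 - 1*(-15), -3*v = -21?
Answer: 7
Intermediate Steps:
v = 7 (v = -⅓*(-21) = 7)
u = 0 (u = -15 + 15 = 0)
G = 0
P = 0 (P = 0/(-3) = 0*(-⅓) = 0)
P*u + v = 0*0 + 7 = 0 + 7 = 7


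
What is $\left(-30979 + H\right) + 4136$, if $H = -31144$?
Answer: $-57987$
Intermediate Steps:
$\left(-30979 + H\right) + 4136 = \left(-30979 - 31144\right) + 4136 = -62123 + 4136 = -57987$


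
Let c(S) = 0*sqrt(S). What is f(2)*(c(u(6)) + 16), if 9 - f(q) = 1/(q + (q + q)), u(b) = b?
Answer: 424/3 ≈ 141.33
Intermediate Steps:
f(q) = 9 - 1/(3*q) (f(q) = 9 - 1/(q + (q + q)) = 9 - 1/(q + 2*q) = 9 - 1/(3*q))
c(S) = 0
f(2)*(c(u(6)) + 16) = (9 - 1/3/2)*(0 + 16) = (9 - 1/3*1/2)*16 = (9 - 1/6)*16 = (53/6)*16 = 424/3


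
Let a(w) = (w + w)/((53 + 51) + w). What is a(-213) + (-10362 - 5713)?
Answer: -1751749/109 ≈ -16071.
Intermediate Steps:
a(w) = 2*w/(104 + w) (a(w) = (2*w)/(104 + w) = 2*w/(104 + w))
a(-213) + (-10362 - 5713) = 2*(-213)/(104 - 213) + (-10362 - 5713) = 2*(-213)/(-109) - 16075 = 2*(-213)*(-1/109) - 16075 = 426/109 - 16075 = -1751749/109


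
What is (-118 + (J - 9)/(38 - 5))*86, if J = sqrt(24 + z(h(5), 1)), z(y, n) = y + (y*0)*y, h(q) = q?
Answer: -111886/11 + 86*sqrt(29)/33 ≈ -10157.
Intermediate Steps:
z(y, n) = y (z(y, n) = y + 0*y = y + 0 = y)
J = sqrt(29) (J = sqrt(24 + 5) = sqrt(29) ≈ 5.3852)
(-118 + (J - 9)/(38 - 5))*86 = (-118 + (sqrt(29) - 9)/(38 - 5))*86 = (-118 + (-9 + sqrt(29))/33)*86 = (-118 + (-9 + sqrt(29))*(1/33))*86 = (-118 + (-3/11 + sqrt(29)/33))*86 = (-1301/11 + sqrt(29)/33)*86 = -111886/11 + 86*sqrt(29)/33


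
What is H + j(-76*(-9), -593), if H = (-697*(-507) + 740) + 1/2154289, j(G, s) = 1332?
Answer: 765744179340/2154289 ≈ 3.5545e+5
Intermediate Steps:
H = 762874666392/2154289 (H = (353379 + 740) + 1/2154289 = 354119 + 1/2154289 = 762874666392/2154289 ≈ 3.5412e+5)
H + j(-76*(-9), -593) = 762874666392/2154289 + 1332 = 765744179340/2154289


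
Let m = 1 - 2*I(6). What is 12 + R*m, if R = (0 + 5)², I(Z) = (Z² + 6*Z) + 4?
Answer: -3763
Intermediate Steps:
I(Z) = 4 + Z² + 6*Z
R = 25 (R = 5² = 25)
m = -151 (m = 1 - 2*(4 + 6² + 6*6) = 1 - 2*(4 + 36 + 36) = 1 - 2*76 = 1 - 152 = -151)
12 + R*m = 12 + 25*(-151) = 12 - 3775 = -3763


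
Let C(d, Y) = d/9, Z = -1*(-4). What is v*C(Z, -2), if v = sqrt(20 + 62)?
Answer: 4*sqrt(82)/9 ≈ 4.0246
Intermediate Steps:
v = sqrt(82) ≈ 9.0554
Z = 4
C(d, Y) = d/9 (C(d, Y) = d*(1/9) = d/9)
v*C(Z, -2) = sqrt(82)*((1/9)*4) = sqrt(82)*(4/9) = 4*sqrt(82)/9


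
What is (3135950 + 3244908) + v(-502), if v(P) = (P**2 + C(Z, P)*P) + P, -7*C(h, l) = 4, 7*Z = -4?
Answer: 46428528/7 ≈ 6.6326e+6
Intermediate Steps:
Z = -4/7 (Z = (1/7)*(-4) = -4/7 ≈ -0.57143)
C(h, l) = -4/7 (C(h, l) = -1/7*4 = -4/7)
v(P) = P**2 + 3*P/7 (v(P) = (P**2 - 4*P/7) + P = P**2 + 3*P/7)
(3135950 + 3244908) + v(-502) = (3135950 + 3244908) + (1/7)*(-502)*(3 + 7*(-502)) = 6380858 + (1/7)*(-502)*(3 - 3514) = 6380858 + (1/7)*(-502)*(-3511) = 6380858 + 1762522/7 = 46428528/7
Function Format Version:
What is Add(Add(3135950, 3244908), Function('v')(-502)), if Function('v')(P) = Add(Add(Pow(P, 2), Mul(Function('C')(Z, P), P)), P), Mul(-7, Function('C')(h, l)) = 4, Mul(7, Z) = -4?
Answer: Rational(46428528, 7) ≈ 6.6326e+6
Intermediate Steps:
Z = Rational(-4, 7) (Z = Mul(Rational(1, 7), -4) = Rational(-4, 7) ≈ -0.57143)
Function('C')(h, l) = Rational(-4, 7) (Function('C')(h, l) = Mul(Rational(-1, 7), 4) = Rational(-4, 7))
Function('v')(P) = Add(Pow(P, 2), Mul(Rational(3, 7), P)) (Function('v')(P) = Add(Add(Pow(P, 2), Mul(Rational(-4, 7), P)), P) = Add(Pow(P, 2), Mul(Rational(3, 7), P)))
Add(Add(3135950, 3244908), Function('v')(-502)) = Add(Add(3135950, 3244908), Mul(Rational(1, 7), -502, Add(3, Mul(7, -502)))) = Add(6380858, Mul(Rational(1, 7), -502, Add(3, -3514))) = Add(6380858, Mul(Rational(1, 7), -502, -3511)) = Add(6380858, Rational(1762522, 7)) = Rational(46428528, 7)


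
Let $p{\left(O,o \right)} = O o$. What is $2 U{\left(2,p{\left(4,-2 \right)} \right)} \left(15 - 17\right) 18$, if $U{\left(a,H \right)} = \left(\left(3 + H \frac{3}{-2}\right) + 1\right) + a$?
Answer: $-1296$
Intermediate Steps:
$U{\left(a,H \right)} = 4 + a - \frac{3 H}{2}$ ($U{\left(a,H \right)} = \left(\left(3 + H 3 \left(- \frac{1}{2}\right)\right) + 1\right) + a = \left(\left(3 + H \left(- \frac{3}{2}\right)\right) + 1\right) + a = \left(\left(3 - \frac{3 H}{2}\right) + 1\right) + a = \left(4 - \frac{3 H}{2}\right) + a = 4 + a - \frac{3 H}{2}$)
$2 U{\left(2,p{\left(4,-2 \right)} \right)} \left(15 - 17\right) 18 = 2 \left(4 + 2 - \frac{3 \cdot 4 \left(-2\right)}{2}\right) \left(15 - 17\right) 18 = 2 \left(4 + 2 - -12\right) \left(-2\right) 18 = 2 \left(4 + 2 + 12\right) \left(-2\right) 18 = 2 \cdot 18 \left(-2\right) 18 = 36 \left(-2\right) 18 = \left(-72\right) 18 = -1296$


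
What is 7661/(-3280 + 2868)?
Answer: -7661/412 ≈ -18.595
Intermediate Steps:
7661/(-3280 + 2868) = 7661/(-412) = 7661*(-1/412) = -7661/412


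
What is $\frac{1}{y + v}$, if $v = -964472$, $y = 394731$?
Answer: $- \frac{1}{569741} \approx -1.7552 \cdot 10^{-6}$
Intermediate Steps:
$\frac{1}{y + v} = \frac{1}{394731 - 964472} = \frac{1}{-569741} = - \frac{1}{569741}$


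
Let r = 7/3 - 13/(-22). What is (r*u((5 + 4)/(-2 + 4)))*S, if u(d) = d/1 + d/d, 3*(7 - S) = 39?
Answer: -193/2 ≈ -96.500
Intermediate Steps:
S = -6 (S = 7 - ⅓*39 = 7 - 13 = -6)
r = 193/66 (r = 7*(⅓) - 13*(-1/22) = 7/3 + 13/22 = 193/66 ≈ 2.9242)
u(d) = 1 + d (u(d) = d*1 + 1 = d + 1 = 1 + d)
(r*u((5 + 4)/(-2 + 4)))*S = (193*(1 + (5 + 4)/(-2 + 4))/66)*(-6) = (193*(1 + 9/2)/66)*(-6) = ((193/66)*(11/2))*(-6) = (193/12)*(-6) = -193/2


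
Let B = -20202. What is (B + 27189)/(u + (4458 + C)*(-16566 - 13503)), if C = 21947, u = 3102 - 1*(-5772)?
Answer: -2329/264654357 ≈ -8.8002e-6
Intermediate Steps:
u = 8874 (u = 3102 + 5772 = 8874)
(B + 27189)/(u + (4458 + C)*(-16566 - 13503)) = (-20202 + 27189)/(8874 + (4458 + 21947)*(-16566 - 13503)) = 6987/(8874 + 26405*(-30069)) = 6987/(8874 - 793971945) = 6987/(-793963071) = 6987*(-1/793963071) = -2329/264654357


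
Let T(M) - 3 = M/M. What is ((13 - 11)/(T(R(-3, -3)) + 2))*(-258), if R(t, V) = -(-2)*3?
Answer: -86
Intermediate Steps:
R(t, V) = 6 (R(t, V) = -2*(-3) = 6)
T(M) = 4 (T(M) = 3 + M/M = 3 + 1 = 4)
((13 - 11)/(T(R(-3, -3)) + 2))*(-258) = ((13 - 11)/(4 + 2))*(-258) = (2/6)*(-258) = (2*(⅙))*(-258) = (⅓)*(-258) = -86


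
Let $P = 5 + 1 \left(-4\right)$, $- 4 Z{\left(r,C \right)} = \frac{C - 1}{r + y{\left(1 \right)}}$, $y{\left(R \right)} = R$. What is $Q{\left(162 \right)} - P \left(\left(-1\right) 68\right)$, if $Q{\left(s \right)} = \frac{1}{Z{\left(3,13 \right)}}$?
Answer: $\frac{200}{3} \approx 66.667$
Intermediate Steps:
$Z{\left(r,C \right)} = - \frac{-1 + C}{4 \left(1 + r\right)}$ ($Z{\left(r,C \right)} = - \frac{\left(C - 1\right) \frac{1}{r + 1}}{4} = - \frac{\left(-1 + C\right) \frac{1}{1 + r}}{4} = - \frac{\frac{1}{1 + r} \left(-1 + C\right)}{4} = - \frac{-1 + C}{4 \left(1 + r\right)}$)
$Q{\left(s \right)} = - \frac{4}{3}$ ($Q{\left(s \right)} = \frac{1}{\frac{1}{4} \frac{1}{1 + 3} \left(1 - 13\right)} = \frac{1}{\frac{1}{4} \cdot \frac{1}{4} \left(1 - 13\right)} = \frac{1}{\frac{1}{4} \cdot \frac{1}{4} \left(-12\right)} = \frac{1}{- \frac{3}{4}} = - \frac{4}{3}$)
$P = 1$ ($P = 5 - 4 = 1$)
$Q{\left(162 \right)} - P \left(\left(-1\right) 68\right) = - \frac{4}{3} - 1 \left(\left(-1\right) 68\right) = - \frac{4}{3} - 1 \left(-68\right) = - \frac{4}{3} - -68 = - \frac{4}{3} + 68 = \frac{200}{3}$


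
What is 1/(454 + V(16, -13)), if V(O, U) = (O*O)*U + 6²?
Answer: -1/2838 ≈ -0.00035236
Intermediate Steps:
V(O, U) = 36 + U*O² (V(O, U) = O²*U + 36 = U*O² + 36 = 36 + U*O²)
1/(454 + V(16, -13)) = 1/(454 + (36 - 13*16²)) = 1/(454 + (36 - 13*256)) = 1/(454 + (36 - 3328)) = 1/(454 - 3292) = 1/(-2838) = -1/2838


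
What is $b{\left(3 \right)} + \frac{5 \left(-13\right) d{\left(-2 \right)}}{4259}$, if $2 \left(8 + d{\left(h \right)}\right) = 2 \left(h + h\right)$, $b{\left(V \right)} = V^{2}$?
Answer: $\frac{39111}{4259} \approx 9.1831$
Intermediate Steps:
$d{\left(h \right)} = -8 + 2 h$ ($d{\left(h \right)} = -8 + \frac{2 \left(h + h\right)}{2} = -8 + \frac{2 \cdot 2 h}{2} = -8 + \frac{4 h}{2} = -8 + 2 h$)
$b{\left(3 \right)} + \frac{5 \left(-13\right) d{\left(-2 \right)}}{4259} = 3^{2} + \frac{5 \left(-13\right) \left(-8 + 2 \left(-2\right)\right)}{4259} = 9 + - 65 \left(-8 - 4\right) \frac{1}{4259} = 9 + \left(-65\right) \left(-12\right) \frac{1}{4259} = 9 + 780 \cdot \frac{1}{4259} = 9 + \frac{780}{4259} = \frac{39111}{4259}$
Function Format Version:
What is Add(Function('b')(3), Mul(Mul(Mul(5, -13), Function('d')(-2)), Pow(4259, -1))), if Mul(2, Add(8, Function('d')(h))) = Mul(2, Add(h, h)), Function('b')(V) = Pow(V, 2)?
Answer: Rational(39111, 4259) ≈ 9.1831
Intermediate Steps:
Function('d')(h) = Add(-8, Mul(2, h)) (Function('d')(h) = Add(-8, Mul(Rational(1, 2), Mul(2, Add(h, h)))) = Add(-8, Mul(Rational(1, 2), Mul(2, Mul(2, h)))) = Add(-8, Mul(Rational(1, 2), Mul(4, h))) = Add(-8, Mul(2, h)))
Add(Function('b')(3), Mul(Mul(Mul(5, -13), Function('d')(-2)), Pow(4259, -1))) = Add(Pow(3, 2), Mul(Mul(Mul(5, -13), Add(-8, Mul(2, -2))), Pow(4259, -1))) = Add(9, Mul(Mul(-65, Add(-8, -4)), Rational(1, 4259))) = Add(9, Mul(Mul(-65, -12), Rational(1, 4259))) = Add(9, Mul(780, Rational(1, 4259))) = Add(9, Rational(780, 4259)) = Rational(39111, 4259)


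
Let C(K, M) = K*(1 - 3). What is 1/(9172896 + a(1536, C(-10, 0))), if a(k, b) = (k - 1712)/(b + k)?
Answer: 389/3568256500 ≈ 1.0902e-7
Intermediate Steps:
C(K, M) = -2*K (C(K, M) = K*(-2) = -2*K)
a(k, b) = (-1712 + k)/(b + k)
1/(9172896 + a(1536, C(-10, 0))) = 1/(9172896 + (-1712 + 1536)/(-2*(-10) + 1536)) = 1/(9172896 - 176/(20 + 1536)) = 1/(9172896 - 176/1556) = 1/(9172896 + (1/1556)*(-176)) = 1/(9172896 - 44/389) = 1/(3568256500/389) = 389/3568256500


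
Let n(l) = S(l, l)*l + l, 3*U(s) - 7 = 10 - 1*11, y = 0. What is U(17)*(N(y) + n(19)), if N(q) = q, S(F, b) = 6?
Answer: 266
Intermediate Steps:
U(s) = 2 (U(s) = 7/3 + (10 - 1*11)/3 = 7/3 + (10 - 11)/3 = 7/3 + (⅓)*(-1) = 7/3 - ⅓ = 2)
n(l) = 7*l (n(l) = 6*l + l = 7*l)
U(17)*(N(y) + n(19)) = 2*(0 + 7*19) = 2*(0 + 133) = 2*133 = 266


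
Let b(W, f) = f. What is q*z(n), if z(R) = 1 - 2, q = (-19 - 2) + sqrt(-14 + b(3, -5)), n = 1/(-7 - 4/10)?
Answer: 21 - I*sqrt(19) ≈ 21.0 - 4.3589*I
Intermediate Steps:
n = -5/37 (n = 1/(-7 - 4*1/10) = 1/(-7 - 2/5) = 1/(-37/5) = -5/37 ≈ -0.13514)
q = -21 + I*sqrt(19) (q = (-19 - 2) + sqrt(-14 - 5) = -21 + sqrt(-19) = -21 + I*sqrt(19) ≈ -21.0 + 4.3589*I)
z(R) = -1
q*z(n) = (-21 + I*sqrt(19))*(-1) = 21 - I*sqrt(19)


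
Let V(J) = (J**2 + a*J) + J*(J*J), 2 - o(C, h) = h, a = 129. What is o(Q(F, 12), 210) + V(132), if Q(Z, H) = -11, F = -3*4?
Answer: 2334212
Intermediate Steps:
F = -12
o(C, h) = 2 - h
V(J) = J**2 + J**3 + 129*J (V(J) = (J**2 + 129*J) + J*(J*J) = (J**2 + 129*J) + J*J**2 = (J**2 + 129*J) + J**3 = J**2 + J**3 + 129*J)
o(Q(F, 12), 210) + V(132) = (2 - 1*210) + 132*(129 + 132 + 132**2) = (2 - 210) + 132*(129 + 132 + 17424) = -208 + 132*17685 = -208 + 2334420 = 2334212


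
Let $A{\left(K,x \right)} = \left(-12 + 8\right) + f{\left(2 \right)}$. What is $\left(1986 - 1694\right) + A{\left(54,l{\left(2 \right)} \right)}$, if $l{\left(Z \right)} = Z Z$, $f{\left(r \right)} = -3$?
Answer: $285$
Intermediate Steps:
$l{\left(Z \right)} = Z^{2}$
$A{\left(K,x \right)} = -7$ ($A{\left(K,x \right)} = \left(-12 + 8\right) - 3 = -4 - 3 = -7$)
$\left(1986 - 1694\right) + A{\left(54,l{\left(2 \right)} \right)} = \left(1986 - 1694\right) - 7 = 292 - 7 = 285$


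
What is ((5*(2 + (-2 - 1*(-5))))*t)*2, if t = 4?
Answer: 200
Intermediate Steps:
((5*(2 + (-2 - 1*(-5))))*t)*2 = ((5*(2 + (-2 - 1*(-5))))*4)*2 = ((5*(2 + (-2 + 5)))*4)*2 = ((5*(2 + 3))*4)*2 = ((5*5)*4)*2 = (25*4)*2 = 100*2 = 200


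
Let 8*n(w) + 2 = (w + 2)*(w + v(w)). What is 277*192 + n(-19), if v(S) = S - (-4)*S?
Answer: 53426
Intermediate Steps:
v(S) = 5*S (v(S) = S + 4*S = 5*S)
n(w) = -¼ + 3*w*(2 + w)/4 (n(w) = -¼ + ((w + 2)*(w + 5*w))/8 = -¼ + ((2 + w)*(6*w))/8 = -¼ + (6*w*(2 + w))/8 = -¼ + 3*w*(2 + w)/4)
277*192 + n(-19) = 277*192 + (-¼ + (3/2)*(-19) + (¾)*(-19)²) = 53184 + (-¼ - 57/2 + (¾)*361) = 53184 + (-¼ - 57/2 + 1083/4) = 53184 + 242 = 53426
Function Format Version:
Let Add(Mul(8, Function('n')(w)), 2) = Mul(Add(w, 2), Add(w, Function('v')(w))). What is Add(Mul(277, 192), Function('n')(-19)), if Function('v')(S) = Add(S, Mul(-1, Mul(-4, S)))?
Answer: 53426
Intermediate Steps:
Function('v')(S) = Mul(5, S) (Function('v')(S) = Add(S, Mul(4, S)) = Mul(5, S))
Function('n')(w) = Add(Rational(-1, 4), Mul(Rational(3, 4), w, Add(2, w))) (Function('n')(w) = Add(Rational(-1, 4), Mul(Rational(1, 8), Mul(Add(w, 2), Add(w, Mul(5, w))))) = Add(Rational(-1, 4), Mul(Rational(1, 8), Mul(Add(2, w), Mul(6, w)))) = Add(Rational(-1, 4), Mul(Rational(1, 8), Mul(6, w, Add(2, w)))) = Add(Rational(-1, 4), Mul(Rational(3, 4), w, Add(2, w))))
Add(Mul(277, 192), Function('n')(-19)) = Add(Mul(277, 192), Add(Rational(-1, 4), Mul(Rational(3, 2), -19), Mul(Rational(3, 4), Pow(-19, 2)))) = Add(53184, Add(Rational(-1, 4), Rational(-57, 2), Mul(Rational(3, 4), 361))) = Add(53184, Add(Rational(-1, 4), Rational(-57, 2), Rational(1083, 4))) = Add(53184, 242) = 53426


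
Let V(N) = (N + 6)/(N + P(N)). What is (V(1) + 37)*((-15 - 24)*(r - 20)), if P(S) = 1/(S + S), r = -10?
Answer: 48750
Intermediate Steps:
P(S) = 1/(2*S)
V(N) = (6 + N)/(N + 1/(2*N)) (V(N) = (N + 6)/(N + 1/(2*N)) = (6 + N)/(N + 1/(2*N)))
(V(1) + 37)*((-15 - 24)*(r - 20)) = (2*1*(6 + 1)/(1 + 2*1²) + 37)*((-15 - 24)*(-10 - 20)) = (2*1*7/(1 + 2*1) + 37)*(-39*(-30)) = (2*1*7/(1 + 2) + 37)*1170 = (2*1*7/3 + 37)*1170 = (2*1*(⅓)*7 + 37)*1170 = (14/3 + 37)*1170 = (125/3)*1170 = 48750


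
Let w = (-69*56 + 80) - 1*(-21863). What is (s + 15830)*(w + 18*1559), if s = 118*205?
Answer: 1846562820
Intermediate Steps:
s = 24190
w = 18079 (w = (-3864 + 80) + 21863 = -3784 + 21863 = 18079)
(s + 15830)*(w + 18*1559) = (24190 + 15830)*(18079 + 18*1559) = 40020*(18079 + 28062) = 40020*46141 = 1846562820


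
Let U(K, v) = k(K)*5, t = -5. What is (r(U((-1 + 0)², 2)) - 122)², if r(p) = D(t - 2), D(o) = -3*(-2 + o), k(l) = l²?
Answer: 9025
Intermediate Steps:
U(K, v) = 5*K² (U(K, v) = K²*5 = 5*K²)
D(o) = 6 - 3*o
r(p) = 27 (r(p) = 6 - 3*(-5 - 2) = 6 - 3*(-7) = 6 + 21 = 27)
(r(U((-1 + 0)², 2)) - 122)² = (27 - 122)² = (-95)² = 9025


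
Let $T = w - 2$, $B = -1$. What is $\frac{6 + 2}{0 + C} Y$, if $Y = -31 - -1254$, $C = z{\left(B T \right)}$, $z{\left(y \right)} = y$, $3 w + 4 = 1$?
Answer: $\frac{9784}{3} \approx 3261.3$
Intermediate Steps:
$w = -1$ ($w = - \frac{4}{3} + \frac{1}{3} \cdot 1 = - \frac{4}{3} + \frac{1}{3} = -1$)
$T = -3$ ($T = -1 - 2 = -3$)
$C = 3$ ($C = \left(-1\right) \left(-3\right) = 3$)
$Y = 1223$ ($Y = -31 + 1254 = 1223$)
$\frac{6 + 2}{0 + C} Y = \frac{6 + 2}{0 + 3} \cdot 1223 = \frac{8}{3} \cdot 1223 = \frac{9784}{3}$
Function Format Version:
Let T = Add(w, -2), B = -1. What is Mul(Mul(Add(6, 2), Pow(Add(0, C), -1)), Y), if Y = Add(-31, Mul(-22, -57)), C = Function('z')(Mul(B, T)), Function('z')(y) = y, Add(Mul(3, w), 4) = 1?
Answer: Rational(9784, 3) ≈ 3261.3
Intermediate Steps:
w = -1 (w = Add(Rational(-4, 3), Mul(Rational(1, 3), 1)) = Add(Rational(-4, 3), Rational(1, 3)) = -1)
T = -3 (T = Add(-1, -2) = -3)
C = 3 (C = Mul(-1, -3) = 3)
Y = 1223 (Y = Add(-31, 1254) = 1223)
Mul(Mul(Add(6, 2), Pow(Add(0, C), -1)), Y) = Mul(Mul(Add(6, 2), Pow(Add(0, 3), -1)), 1223) = Mul(Mul(8, Pow(3, -1)), 1223) = Mul(Mul(8, Rational(1, 3)), 1223) = Mul(Rational(8, 3), 1223) = Rational(9784, 3)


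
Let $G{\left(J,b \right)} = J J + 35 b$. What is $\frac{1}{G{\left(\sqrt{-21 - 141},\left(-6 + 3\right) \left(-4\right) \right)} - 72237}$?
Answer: $- \frac{1}{71979} \approx -1.3893 \cdot 10^{-5}$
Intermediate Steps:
$G{\left(J,b \right)} = J^{2} + 35 b$
$\frac{1}{G{\left(\sqrt{-21 - 141},\left(-6 + 3\right) \left(-4\right) \right)} - 72237} = \frac{1}{\left(\left(\sqrt{-21 - 141}\right)^{2} + 35 \left(-6 + 3\right) \left(-4\right)\right) - 72237} = \frac{1}{\left(\left(\sqrt{-162}\right)^{2} + 35 \left(\left(-3\right) \left(-4\right)\right)\right) - 72237} = \frac{1}{\left(\left(9 i \sqrt{2}\right)^{2} + 35 \cdot 12\right) - 72237} = \frac{1}{\left(-162 + 420\right) - 72237} = \frac{1}{258 - 72237} = \frac{1}{-71979} = - \frac{1}{71979}$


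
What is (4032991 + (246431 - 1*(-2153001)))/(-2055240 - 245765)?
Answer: -6432423/2301005 ≈ -2.7955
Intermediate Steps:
(4032991 + (246431 - 1*(-2153001)))/(-2055240 - 245765) = (4032991 + (246431 + 2153001))/(-2301005) = (4032991 + 2399432)*(-1/2301005) = 6432423*(-1/2301005) = -6432423/2301005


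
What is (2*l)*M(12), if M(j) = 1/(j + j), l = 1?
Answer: 1/12 ≈ 0.083333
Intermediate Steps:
M(j) = 1/(2*j)
(2*l)*M(12) = (2*1)*((1/2)/12) = 2*((1/2)*(1/12)) = 2*(1/24) = 1/12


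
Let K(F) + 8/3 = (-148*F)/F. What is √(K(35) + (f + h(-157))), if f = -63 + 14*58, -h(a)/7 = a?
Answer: 2*√3819/3 ≈ 41.199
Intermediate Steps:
h(a) = -7*a
K(F) = -452/3 (K(F) = -8/3 + (-148*F)/F = -8/3 - 148 = -452/3)
f = 749 (f = -63 + 812 = 749)
√(K(35) + (f + h(-157))) = √(-452/3 + (749 - 7*(-157))) = √(-452/3 + (749 + 1099)) = √(-452/3 + 1848) = √(5092/3) = 2*√3819/3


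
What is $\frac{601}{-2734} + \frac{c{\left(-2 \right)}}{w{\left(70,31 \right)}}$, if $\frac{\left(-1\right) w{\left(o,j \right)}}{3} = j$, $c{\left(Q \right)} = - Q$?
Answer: $- \frac{61361}{254262} \approx -0.24133$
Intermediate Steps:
$w{\left(o,j \right)} = - 3 j$
$\frac{601}{-2734} + \frac{c{\left(-2 \right)}}{w{\left(70,31 \right)}} = \frac{601}{-2734} + \frac{\left(-1\right) \left(-2\right)}{\left(-3\right) 31} = 601 \left(- \frac{1}{2734}\right) + \frac{2}{-93} = - \frac{601}{2734} + 2 \left(- \frac{1}{93}\right) = - \frac{601}{2734} - \frac{2}{93} = - \frac{61361}{254262}$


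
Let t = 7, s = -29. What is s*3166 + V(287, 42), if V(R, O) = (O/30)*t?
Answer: -459021/5 ≈ -91804.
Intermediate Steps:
V(R, O) = 7*O/30 (V(R, O) = (O/30)*7 = 7*O/30)
s*3166 + V(287, 42) = -29*3166 + (7/30)*42 = -91814 + 49/5 = -459021/5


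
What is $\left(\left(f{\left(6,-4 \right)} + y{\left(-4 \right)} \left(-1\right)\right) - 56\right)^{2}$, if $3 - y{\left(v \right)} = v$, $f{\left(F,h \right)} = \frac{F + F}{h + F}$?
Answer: $3249$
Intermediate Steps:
$f{\left(F,h \right)} = \frac{2 F}{F + h}$
$y{\left(v \right)} = 3 - v$
$\left(\left(f{\left(6,-4 \right)} + y{\left(-4 \right)} \left(-1\right)\right) - 56\right)^{2} = \left(\left(2 \cdot 6 \frac{1}{6 - 4} + \left(3 - -4\right) \left(-1\right)\right) - 56\right)^{2} = \left(\left(2 \cdot 6 \cdot \frac{1}{2} + \left(3 + 4\right) \left(-1\right)\right) - 56\right)^{2} = \left(\left(2 \cdot 6 \cdot \frac{1}{2} + 7 \left(-1\right)\right) - 56\right)^{2} = \left(\left(6 - 7\right) - 56\right)^{2} = \left(-1 - 56\right)^{2} = \left(-57\right)^{2} = 3249$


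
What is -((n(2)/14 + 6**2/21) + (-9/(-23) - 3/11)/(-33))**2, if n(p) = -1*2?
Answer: -932874849/379509361 ≈ -2.4581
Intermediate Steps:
n(p) = -2
-((n(2)/14 + 6**2/21) + (-9/(-23) - 3/11)/(-33))**2 = -((-2/14 + 6**2/21) + (-9/(-23) - 3/11)/(-33))**2 = -((-2*1/14 + 36*(1/21)) + (-9*(-1/23) - 3*1/11)*(-1/33))**2 = -((-1/7 + 12/7) + (9/23 - 3/11)*(-1/33))**2 = -(11/7 + (30/253)*(-1/33))**2 = -(11/7 - 10/2783)**2 = -(30543/19481)**2 = -1*932874849/379509361 = -932874849/379509361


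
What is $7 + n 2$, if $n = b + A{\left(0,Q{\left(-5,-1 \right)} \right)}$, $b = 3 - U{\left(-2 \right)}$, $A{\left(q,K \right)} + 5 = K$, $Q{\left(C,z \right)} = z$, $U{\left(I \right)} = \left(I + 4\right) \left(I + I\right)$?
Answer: $17$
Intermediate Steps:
$U{\left(I \right)} = 2 I \left(4 + I\right)$ ($U{\left(I \right)} = \left(4 + I\right) 2 I = 2 I \left(4 + I\right)$)
$A{\left(q,K \right)} = -5 + K$
$b = 11$ ($b = 3 - 2 \left(-2\right) \left(4 - 2\right) = 3 - 2 \left(-2\right) 2 = 3 - -8 = 3 + 8 = 11$)
$n = 5$ ($n = 11 - 6 = 5$)
$7 + n 2 = 7 + 5 \cdot 2 = 7 + 10 = 17$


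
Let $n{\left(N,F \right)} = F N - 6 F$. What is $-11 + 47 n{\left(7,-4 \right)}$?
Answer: $-199$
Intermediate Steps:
$n{\left(N,F \right)} = - 6 F + F N$
$-11 + 47 n{\left(7,-4 \right)} = -11 + 47 \left(- 4 \left(-6 + 7\right)\right) = -11 + 47 \left(\left(-4\right) 1\right) = -11 + 47 \left(-4\right) = -11 - 188 = -199$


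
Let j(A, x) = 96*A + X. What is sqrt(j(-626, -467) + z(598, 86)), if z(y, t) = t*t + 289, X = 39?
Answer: 2*I*sqrt(13093) ≈ 228.85*I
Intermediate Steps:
j(A, x) = 39 + 96*A (j(A, x) = 96*A + 39 = 39 + 96*A)
z(y, t) = 289 + t**2 (z(y, t) = t**2 + 289 = 289 + t**2)
sqrt(j(-626, -467) + z(598, 86)) = sqrt((39 + 96*(-626)) + (289 + 86**2)) = sqrt((39 - 60096) + (289 + 7396)) = sqrt(-60057 + 7685) = sqrt(-52372) = 2*I*sqrt(13093)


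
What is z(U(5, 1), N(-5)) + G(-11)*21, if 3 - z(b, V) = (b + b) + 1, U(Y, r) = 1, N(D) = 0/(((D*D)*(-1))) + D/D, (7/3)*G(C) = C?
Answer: -99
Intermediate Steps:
G(C) = 3*C/7
N(D) = 1 (N(D) = 0/((D²*(-1))) + 1 = 0/((-D²)) + 1 = 0*(-1/D²) + 1 = 0 + 1 = 1)
z(b, V) = 2 - 2*b (z(b, V) = 3 - ((b + b) + 1) = 3 - (2*b + 1) = 3 - (1 + 2*b) = 3 + (-1 - 2*b) = 2 - 2*b)
z(U(5, 1), N(-5)) + G(-11)*21 = (2 - 2*1) + ((3/7)*(-11))*21 = (2 - 2) - 33/7*21 = 0 - 99 = -99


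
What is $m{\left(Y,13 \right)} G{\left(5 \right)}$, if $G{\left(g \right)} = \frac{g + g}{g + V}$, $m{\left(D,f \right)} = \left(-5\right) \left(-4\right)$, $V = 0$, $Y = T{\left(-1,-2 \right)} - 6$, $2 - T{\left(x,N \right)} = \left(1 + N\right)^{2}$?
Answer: $40$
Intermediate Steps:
$T{\left(x,N \right)} = 2 - \left(1 + N\right)^{2}$
$Y = -5$ ($Y = \left(2 - \left(1 - 2\right)^{2}\right) - 6 = \left(2 - \left(-1\right)^{2}\right) - 6 = \left(2 - 1\right) - 6 = 1 - 6 = -5$)
$m{\left(D,f \right)} = 20$
$G{\left(g \right)} = 2$ ($G{\left(g \right)} = \frac{g + g}{g + 0} = \frac{2 g}{g} = 2$)
$m{\left(Y,13 \right)} G{\left(5 \right)} = 20 \cdot 2 = 40$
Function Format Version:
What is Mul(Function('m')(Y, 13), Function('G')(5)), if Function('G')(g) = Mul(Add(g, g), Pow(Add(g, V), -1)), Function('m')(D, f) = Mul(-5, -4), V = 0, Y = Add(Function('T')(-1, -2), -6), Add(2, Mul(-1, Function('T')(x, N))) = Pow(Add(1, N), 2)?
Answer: 40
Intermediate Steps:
Function('T')(x, N) = Add(2, Mul(-1, Pow(Add(1, N), 2)))
Y = -5 (Y = Add(Add(2, Mul(-1, Pow(Add(1, -2), 2))), -6) = Add(Add(2, Mul(-1, Pow(-1, 2))), -6) = Add(Add(2, Mul(-1, 1)), -6) = Add(Add(2, -1), -6) = Add(1, -6) = -5)
Function('m')(D, f) = 20
Function('G')(g) = 2 (Function('G')(g) = Mul(Add(g, g), Pow(Add(g, 0), -1)) = Mul(Mul(2, g), Pow(g, -1)) = 2)
Mul(Function('m')(Y, 13), Function('G')(5)) = Mul(20, 2) = 40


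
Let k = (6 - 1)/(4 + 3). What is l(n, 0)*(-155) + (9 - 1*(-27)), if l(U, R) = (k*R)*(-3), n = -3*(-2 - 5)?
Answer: 36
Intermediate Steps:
k = 5/7 ≈ 0.71429
n = 21 (n = -3*(-7) = 21)
l(U, R) = -15*R/7 (l(U, R) = (5*R/7)*(-3) = -15*R/7)
l(n, 0)*(-155) + (9 - 1*(-27)) = -15/7*0*(-155) + (9 - 1*(-27)) = 0*(-155) + (9 + 27) = 0 + 36 = 36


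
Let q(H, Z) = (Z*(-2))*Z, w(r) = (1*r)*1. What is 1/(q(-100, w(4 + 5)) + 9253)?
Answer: 1/9091 ≈ 0.00011000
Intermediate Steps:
w(r) = r (w(r) = r*1 = r)
q(H, Z) = -2*Z**2 (q(H, Z) = (-2*Z)*Z = -2*Z**2)
1/(q(-100, w(4 + 5)) + 9253) = 1/(-2*(4 + 5)**2 + 9253) = 1/(-2*9**2 + 9253) = 1/(-2*81 + 9253) = 1/(-162 + 9253) = 1/9091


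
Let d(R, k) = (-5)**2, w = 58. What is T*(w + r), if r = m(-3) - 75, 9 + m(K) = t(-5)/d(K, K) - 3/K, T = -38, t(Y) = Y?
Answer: 4788/5 ≈ 957.60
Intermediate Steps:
d(R, k) = 25
m(K) = -46/5 - 3/K (m(K) = -9 + (-5/25 - 3/K) = -9 + (-5*1/25 - 3/K) = -9 + (-1/5 - 3/K) = -46/5 - 3/K)
r = -416/5 (r = (-46/5 - 3/(-3)) - 75 = (-46/5 - 3*(-1/3)) - 75 = (-46/5 + 1) - 75 = -41/5 - 75 = -416/5 ≈ -83.200)
T*(w + r) = -38*(58 - 416/5) = -38*(-126/5) = 4788/5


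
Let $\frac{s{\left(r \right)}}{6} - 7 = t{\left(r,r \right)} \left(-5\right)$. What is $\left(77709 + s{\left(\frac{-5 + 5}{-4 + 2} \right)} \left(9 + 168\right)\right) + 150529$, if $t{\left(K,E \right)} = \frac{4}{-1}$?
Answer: $256912$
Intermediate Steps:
$t{\left(K,E \right)} = -4$ ($t{\left(K,E \right)} = 4 \left(-1\right) = -4$)
$s{\left(r \right)} = 162$ ($s{\left(r \right)} = 42 + 6 \left(\left(-4\right) \left(-5\right)\right) = 42 + 6 \cdot 20 = 42 + 120 = 162$)
$\left(77709 + s{\left(\frac{-5 + 5}{-4 + 2} \right)} \left(9 + 168\right)\right) + 150529 = \left(77709 + 162 \left(9 + 168\right)\right) + 150529 = \left(77709 + 162 \cdot 177\right) + 150529 = \left(77709 + 28674\right) + 150529 = 106383 + 150529 = 256912$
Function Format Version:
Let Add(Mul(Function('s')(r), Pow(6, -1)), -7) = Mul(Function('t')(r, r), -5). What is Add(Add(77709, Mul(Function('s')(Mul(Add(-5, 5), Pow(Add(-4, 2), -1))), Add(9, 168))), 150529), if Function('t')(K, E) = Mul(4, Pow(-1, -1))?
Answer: 256912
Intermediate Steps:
Function('t')(K, E) = -4 (Function('t')(K, E) = Mul(4, -1) = -4)
Function('s')(r) = 162 (Function('s')(r) = Add(42, Mul(6, Mul(-4, -5))) = Add(42, Mul(6, 20)) = Add(42, 120) = 162)
Add(Add(77709, Mul(Function('s')(Mul(Add(-5, 5), Pow(Add(-4, 2), -1))), Add(9, 168))), 150529) = Add(Add(77709, Mul(162, Add(9, 168))), 150529) = Add(Add(77709, Mul(162, 177)), 150529) = Add(Add(77709, 28674), 150529) = Add(106383, 150529) = 256912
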